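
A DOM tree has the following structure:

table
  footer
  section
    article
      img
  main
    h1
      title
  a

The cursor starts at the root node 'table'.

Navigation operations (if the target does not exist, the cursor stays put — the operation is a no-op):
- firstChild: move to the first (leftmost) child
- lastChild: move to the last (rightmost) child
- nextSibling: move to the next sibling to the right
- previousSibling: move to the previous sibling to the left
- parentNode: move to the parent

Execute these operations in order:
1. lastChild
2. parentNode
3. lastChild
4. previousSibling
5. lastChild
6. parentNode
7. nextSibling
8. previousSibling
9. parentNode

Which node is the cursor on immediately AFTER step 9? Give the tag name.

After 1 (lastChild): a
After 2 (parentNode): table
After 3 (lastChild): a
After 4 (previousSibling): main
After 5 (lastChild): h1
After 6 (parentNode): main
After 7 (nextSibling): a
After 8 (previousSibling): main
After 9 (parentNode): table

Answer: table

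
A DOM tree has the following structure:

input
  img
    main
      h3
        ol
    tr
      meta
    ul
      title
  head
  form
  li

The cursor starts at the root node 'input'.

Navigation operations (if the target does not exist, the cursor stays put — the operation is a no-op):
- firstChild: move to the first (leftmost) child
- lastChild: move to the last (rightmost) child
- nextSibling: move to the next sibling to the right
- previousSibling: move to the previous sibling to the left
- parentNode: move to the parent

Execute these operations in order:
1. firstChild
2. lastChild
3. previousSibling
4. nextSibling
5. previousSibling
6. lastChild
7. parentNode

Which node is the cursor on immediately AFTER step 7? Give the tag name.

After 1 (firstChild): img
After 2 (lastChild): ul
After 3 (previousSibling): tr
After 4 (nextSibling): ul
After 5 (previousSibling): tr
After 6 (lastChild): meta
After 7 (parentNode): tr

Answer: tr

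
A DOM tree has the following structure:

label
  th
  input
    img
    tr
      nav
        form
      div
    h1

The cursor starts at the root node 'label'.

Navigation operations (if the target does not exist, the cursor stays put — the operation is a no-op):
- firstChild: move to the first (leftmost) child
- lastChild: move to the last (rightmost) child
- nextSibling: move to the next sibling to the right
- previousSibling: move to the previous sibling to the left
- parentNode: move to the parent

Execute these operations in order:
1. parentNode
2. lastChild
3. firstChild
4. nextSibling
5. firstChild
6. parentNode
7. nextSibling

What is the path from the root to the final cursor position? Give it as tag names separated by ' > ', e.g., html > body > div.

Answer: label > input > h1

Derivation:
After 1 (parentNode): label (no-op, stayed)
After 2 (lastChild): input
After 3 (firstChild): img
After 4 (nextSibling): tr
After 5 (firstChild): nav
After 6 (parentNode): tr
After 7 (nextSibling): h1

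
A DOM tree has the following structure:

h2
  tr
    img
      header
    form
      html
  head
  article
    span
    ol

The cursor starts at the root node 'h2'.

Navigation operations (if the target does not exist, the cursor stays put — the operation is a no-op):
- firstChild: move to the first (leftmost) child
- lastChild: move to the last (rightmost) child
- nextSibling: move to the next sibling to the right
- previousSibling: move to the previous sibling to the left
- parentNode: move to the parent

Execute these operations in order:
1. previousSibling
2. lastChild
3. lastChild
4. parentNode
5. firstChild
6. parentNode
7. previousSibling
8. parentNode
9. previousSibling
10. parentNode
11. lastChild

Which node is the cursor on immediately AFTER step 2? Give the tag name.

After 1 (previousSibling): h2 (no-op, stayed)
After 2 (lastChild): article

Answer: article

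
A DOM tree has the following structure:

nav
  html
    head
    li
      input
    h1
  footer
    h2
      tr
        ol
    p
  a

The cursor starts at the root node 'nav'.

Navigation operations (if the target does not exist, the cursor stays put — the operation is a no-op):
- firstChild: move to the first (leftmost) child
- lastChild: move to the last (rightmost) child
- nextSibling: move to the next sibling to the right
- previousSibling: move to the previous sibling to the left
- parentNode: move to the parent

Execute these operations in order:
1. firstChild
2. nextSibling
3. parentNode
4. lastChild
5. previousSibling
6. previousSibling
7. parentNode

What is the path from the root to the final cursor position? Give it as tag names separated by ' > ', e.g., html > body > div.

Answer: nav

Derivation:
After 1 (firstChild): html
After 2 (nextSibling): footer
After 3 (parentNode): nav
After 4 (lastChild): a
After 5 (previousSibling): footer
After 6 (previousSibling): html
After 7 (parentNode): nav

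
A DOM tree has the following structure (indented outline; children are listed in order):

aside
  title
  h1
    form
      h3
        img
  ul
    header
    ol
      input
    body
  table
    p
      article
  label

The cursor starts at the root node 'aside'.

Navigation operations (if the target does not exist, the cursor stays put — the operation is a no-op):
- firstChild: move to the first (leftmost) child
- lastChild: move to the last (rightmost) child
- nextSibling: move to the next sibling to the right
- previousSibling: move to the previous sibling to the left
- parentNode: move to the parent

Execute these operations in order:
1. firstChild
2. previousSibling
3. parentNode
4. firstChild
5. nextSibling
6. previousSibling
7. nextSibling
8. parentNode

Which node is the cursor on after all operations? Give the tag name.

After 1 (firstChild): title
After 2 (previousSibling): title (no-op, stayed)
After 3 (parentNode): aside
After 4 (firstChild): title
After 5 (nextSibling): h1
After 6 (previousSibling): title
After 7 (nextSibling): h1
After 8 (parentNode): aside

Answer: aside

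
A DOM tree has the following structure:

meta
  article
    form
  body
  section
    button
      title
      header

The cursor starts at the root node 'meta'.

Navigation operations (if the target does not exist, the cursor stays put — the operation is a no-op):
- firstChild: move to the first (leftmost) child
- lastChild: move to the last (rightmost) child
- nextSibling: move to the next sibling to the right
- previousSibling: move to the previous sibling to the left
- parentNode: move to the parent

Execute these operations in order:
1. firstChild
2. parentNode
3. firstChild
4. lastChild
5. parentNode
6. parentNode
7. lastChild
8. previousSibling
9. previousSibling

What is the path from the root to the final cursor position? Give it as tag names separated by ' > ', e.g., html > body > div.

Answer: meta > article

Derivation:
After 1 (firstChild): article
After 2 (parentNode): meta
After 3 (firstChild): article
After 4 (lastChild): form
After 5 (parentNode): article
After 6 (parentNode): meta
After 7 (lastChild): section
After 8 (previousSibling): body
After 9 (previousSibling): article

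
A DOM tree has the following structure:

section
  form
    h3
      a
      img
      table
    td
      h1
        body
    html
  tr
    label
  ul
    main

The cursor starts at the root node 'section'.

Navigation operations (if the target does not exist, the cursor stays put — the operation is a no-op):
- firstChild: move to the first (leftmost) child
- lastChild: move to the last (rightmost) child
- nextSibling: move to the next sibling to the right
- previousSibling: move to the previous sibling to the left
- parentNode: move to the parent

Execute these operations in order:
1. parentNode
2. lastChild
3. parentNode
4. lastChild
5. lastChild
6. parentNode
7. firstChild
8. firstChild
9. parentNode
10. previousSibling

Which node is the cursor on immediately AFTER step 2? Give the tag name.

Answer: ul

Derivation:
After 1 (parentNode): section (no-op, stayed)
After 2 (lastChild): ul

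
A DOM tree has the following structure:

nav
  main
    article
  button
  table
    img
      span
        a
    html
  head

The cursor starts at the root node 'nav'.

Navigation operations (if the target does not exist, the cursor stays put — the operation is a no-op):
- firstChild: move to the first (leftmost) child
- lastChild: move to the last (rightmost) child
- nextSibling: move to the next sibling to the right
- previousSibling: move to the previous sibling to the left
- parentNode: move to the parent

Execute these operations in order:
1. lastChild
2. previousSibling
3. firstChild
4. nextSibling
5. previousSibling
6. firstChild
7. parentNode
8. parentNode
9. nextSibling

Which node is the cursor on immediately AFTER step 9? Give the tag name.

After 1 (lastChild): head
After 2 (previousSibling): table
After 3 (firstChild): img
After 4 (nextSibling): html
After 5 (previousSibling): img
After 6 (firstChild): span
After 7 (parentNode): img
After 8 (parentNode): table
After 9 (nextSibling): head

Answer: head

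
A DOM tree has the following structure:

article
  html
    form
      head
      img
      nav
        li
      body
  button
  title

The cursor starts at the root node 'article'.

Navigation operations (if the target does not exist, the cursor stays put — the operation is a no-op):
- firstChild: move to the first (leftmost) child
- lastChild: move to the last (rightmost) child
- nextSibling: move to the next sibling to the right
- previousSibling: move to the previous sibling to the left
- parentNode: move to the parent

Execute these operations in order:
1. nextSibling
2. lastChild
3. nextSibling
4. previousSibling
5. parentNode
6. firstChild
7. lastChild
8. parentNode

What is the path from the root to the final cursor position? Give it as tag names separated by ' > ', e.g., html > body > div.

Answer: article > html

Derivation:
After 1 (nextSibling): article (no-op, stayed)
After 2 (lastChild): title
After 3 (nextSibling): title (no-op, stayed)
After 4 (previousSibling): button
After 5 (parentNode): article
After 6 (firstChild): html
After 7 (lastChild): form
After 8 (parentNode): html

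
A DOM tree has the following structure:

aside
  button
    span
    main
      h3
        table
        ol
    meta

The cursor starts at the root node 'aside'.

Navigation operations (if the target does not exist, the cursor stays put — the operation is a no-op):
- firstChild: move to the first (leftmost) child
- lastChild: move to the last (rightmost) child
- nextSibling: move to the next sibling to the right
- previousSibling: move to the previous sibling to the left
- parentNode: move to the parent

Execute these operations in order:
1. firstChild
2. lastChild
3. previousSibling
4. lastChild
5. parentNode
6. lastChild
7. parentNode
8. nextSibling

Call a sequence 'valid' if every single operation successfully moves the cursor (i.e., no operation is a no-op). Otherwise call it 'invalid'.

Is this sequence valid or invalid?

After 1 (firstChild): button
After 2 (lastChild): meta
After 3 (previousSibling): main
After 4 (lastChild): h3
After 5 (parentNode): main
After 6 (lastChild): h3
After 7 (parentNode): main
After 8 (nextSibling): meta

Answer: valid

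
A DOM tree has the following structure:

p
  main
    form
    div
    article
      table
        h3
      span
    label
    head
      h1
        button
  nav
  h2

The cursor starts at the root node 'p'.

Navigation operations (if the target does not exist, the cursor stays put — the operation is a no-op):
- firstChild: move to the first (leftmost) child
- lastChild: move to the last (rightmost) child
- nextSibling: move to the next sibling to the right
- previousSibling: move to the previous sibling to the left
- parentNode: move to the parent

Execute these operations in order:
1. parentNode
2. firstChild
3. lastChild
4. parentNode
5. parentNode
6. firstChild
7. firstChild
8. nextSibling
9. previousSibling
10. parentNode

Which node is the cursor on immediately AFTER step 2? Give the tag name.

After 1 (parentNode): p (no-op, stayed)
After 2 (firstChild): main

Answer: main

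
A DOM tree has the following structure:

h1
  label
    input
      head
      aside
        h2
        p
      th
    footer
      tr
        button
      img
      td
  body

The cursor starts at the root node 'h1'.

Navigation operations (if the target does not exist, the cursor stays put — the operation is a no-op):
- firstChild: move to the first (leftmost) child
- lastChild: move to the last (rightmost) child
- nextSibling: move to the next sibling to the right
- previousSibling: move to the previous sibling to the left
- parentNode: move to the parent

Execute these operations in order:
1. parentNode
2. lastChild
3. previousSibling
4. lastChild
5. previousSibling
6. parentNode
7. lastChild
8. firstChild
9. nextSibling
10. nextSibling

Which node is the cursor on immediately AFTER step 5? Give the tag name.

Answer: input

Derivation:
After 1 (parentNode): h1 (no-op, stayed)
After 2 (lastChild): body
After 3 (previousSibling): label
After 4 (lastChild): footer
After 5 (previousSibling): input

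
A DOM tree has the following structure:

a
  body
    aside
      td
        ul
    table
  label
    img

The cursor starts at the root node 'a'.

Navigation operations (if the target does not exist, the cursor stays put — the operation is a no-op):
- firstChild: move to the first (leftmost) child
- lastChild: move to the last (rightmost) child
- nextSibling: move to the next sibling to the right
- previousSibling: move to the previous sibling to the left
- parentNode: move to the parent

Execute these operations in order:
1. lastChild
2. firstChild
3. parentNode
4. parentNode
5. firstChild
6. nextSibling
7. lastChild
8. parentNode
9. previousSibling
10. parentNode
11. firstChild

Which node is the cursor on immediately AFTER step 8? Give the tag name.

Answer: label

Derivation:
After 1 (lastChild): label
After 2 (firstChild): img
After 3 (parentNode): label
After 4 (parentNode): a
After 5 (firstChild): body
After 6 (nextSibling): label
After 7 (lastChild): img
After 8 (parentNode): label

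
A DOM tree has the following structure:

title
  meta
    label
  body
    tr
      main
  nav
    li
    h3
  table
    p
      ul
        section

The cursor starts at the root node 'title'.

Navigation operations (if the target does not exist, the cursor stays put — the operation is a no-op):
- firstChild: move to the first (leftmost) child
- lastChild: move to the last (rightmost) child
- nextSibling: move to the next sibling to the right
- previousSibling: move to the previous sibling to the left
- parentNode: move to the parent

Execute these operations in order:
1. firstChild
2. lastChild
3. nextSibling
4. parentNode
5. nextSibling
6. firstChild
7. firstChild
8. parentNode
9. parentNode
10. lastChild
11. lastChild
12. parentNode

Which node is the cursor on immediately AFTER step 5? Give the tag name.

Answer: body

Derivation:
After 1 (firstChild): meta
After 2 (lastChild): label
After 3 (nextSibling): label (no-op, stayed)
After 4 (parentNode): meta
After 5 (nextSibling): body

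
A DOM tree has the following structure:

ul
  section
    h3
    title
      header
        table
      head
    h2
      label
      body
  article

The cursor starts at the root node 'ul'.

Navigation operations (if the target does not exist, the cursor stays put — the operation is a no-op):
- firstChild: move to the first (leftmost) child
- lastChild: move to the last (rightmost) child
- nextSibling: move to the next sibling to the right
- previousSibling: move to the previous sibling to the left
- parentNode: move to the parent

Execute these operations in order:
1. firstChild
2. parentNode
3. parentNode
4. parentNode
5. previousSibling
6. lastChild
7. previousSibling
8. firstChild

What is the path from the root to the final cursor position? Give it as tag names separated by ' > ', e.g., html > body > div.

After 1 (firstChild): section
After 2 (parentNode): ul
After 3 (parentNode): ul (no-op, stayed)
After 4 (parentNode): ul (no-op, stayed)
After 5 (previousSibling): ul (no-op, stayed)
After 6 (lastChild): article
After 7 (previousSibling): section
After 8 (firstChild): h3

Answer: ul > section > h3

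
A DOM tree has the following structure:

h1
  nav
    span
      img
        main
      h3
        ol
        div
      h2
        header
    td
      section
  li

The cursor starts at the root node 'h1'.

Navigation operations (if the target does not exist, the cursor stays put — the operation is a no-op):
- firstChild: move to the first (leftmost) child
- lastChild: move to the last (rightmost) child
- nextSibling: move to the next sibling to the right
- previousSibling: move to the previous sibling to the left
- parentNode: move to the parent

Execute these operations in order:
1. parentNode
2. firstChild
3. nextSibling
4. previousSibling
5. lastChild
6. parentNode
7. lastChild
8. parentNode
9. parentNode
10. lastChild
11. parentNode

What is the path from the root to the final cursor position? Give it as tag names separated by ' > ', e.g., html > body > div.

Answer: h1

Derivation:
After 1 (parentNode): h1 (no-op, stayed)
After 2 (firstChild): nav
After 3 (nextSibling): li
After 4 (previousSibling): nav
After 5 (lastChild): td
After 6 (parentNode): nav
After 7 (lastChild): td
After 8 (parentNode): nav
After 9 (parentNode): h1
After 10 (lastChild): li
After 11 (parentNode): h1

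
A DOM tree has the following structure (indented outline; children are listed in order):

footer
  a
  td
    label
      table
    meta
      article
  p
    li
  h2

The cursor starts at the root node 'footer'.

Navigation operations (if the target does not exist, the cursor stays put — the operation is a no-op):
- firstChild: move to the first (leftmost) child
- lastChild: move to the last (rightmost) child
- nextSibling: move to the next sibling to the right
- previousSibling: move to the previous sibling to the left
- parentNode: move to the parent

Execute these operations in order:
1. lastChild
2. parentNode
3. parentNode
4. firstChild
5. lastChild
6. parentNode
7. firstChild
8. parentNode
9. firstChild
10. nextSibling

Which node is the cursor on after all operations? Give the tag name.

After 1 (lastChild): h2
After 2 (parentNode): footer
After 3 (parentNode): footer (no-op, stayed)
After 4 (firstChild): a
After 5 (lastChild): a (no-op, stayed)
After 6 (parentNode): footer
After 7 (firstChild): a
After 8 (parentNode): footer
After 9 (firstChild): a
After 10 (nextSibling): td

Answer: td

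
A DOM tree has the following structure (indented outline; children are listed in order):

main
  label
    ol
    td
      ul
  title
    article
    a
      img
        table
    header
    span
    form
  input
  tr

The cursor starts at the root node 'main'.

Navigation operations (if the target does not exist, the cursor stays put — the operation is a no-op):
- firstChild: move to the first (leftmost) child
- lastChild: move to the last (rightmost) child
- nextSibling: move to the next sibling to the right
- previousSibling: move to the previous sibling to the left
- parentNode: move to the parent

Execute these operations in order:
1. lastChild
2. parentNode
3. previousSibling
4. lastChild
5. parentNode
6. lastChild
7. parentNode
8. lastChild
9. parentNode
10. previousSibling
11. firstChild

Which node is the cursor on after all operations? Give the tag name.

Answer: label

Derivation:
After 1 (lastChild): tr
After 2 (parentNode): main
After 3 (previousSibling): main (no-op, stayed)
After 4 (lastChild): tr
After 5 (parentNode): main
After 6 (lastChild): tr
After 7 (parentNode): main
After 8 (lastChild): tr
After 9 (parentNode): main
After 10 (previousSibling): main (no-op, stayed)
After 11 (firstChild): label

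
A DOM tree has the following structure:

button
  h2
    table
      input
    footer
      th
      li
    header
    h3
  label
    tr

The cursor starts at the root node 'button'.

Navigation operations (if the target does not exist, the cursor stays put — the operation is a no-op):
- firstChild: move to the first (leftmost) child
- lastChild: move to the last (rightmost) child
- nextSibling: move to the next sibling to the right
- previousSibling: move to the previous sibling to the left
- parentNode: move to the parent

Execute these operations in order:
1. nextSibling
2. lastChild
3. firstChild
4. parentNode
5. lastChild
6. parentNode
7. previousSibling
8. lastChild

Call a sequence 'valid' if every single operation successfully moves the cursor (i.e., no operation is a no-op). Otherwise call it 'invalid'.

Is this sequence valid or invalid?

Answer: invalid

Derivation:
After 1 (nextSibling): button (no-op, stayed)
After 2 (lastChild): label
After 3 (firstChild): tr
After 4 (parentNode): label
After 5 (lastChild): tr
After 6 (parentNode): label
After 7 (previousSibling): h2
After 8 (lastChild): h3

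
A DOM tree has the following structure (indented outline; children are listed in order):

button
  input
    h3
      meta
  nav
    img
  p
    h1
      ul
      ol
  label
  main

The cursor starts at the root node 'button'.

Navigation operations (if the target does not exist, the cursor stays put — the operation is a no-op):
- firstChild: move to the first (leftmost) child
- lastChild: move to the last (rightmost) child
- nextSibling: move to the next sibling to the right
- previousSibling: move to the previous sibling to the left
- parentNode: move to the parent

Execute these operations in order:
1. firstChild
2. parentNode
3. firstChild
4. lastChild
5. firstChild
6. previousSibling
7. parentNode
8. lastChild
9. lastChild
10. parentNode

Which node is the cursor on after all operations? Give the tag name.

After 1 (firstChild): input
After 2 (parentNode): button
After 3 (firstChild): input
After 4 (lastChild): h3
After 5 (firstChild): meta
After 6 (previousSibling): meta (no-op, stayed)
After 7 (parentNode): h3
After 8 (lastChild): meta
After 9 (lastChild): meta (no-op, stayed)
After 10 (parentNode): h3

Answer: h3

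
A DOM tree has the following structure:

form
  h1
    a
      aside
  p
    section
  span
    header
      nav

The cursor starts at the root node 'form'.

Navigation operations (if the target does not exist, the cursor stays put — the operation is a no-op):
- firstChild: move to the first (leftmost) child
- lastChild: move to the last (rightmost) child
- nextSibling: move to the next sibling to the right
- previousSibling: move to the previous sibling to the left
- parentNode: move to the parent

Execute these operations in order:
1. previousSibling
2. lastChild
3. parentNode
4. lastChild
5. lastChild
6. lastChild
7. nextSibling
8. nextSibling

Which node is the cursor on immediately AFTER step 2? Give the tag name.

Answer: span

Derivation:
After 1 (previousSibling): form (no-op, stayed)
After 2 (lastChild): span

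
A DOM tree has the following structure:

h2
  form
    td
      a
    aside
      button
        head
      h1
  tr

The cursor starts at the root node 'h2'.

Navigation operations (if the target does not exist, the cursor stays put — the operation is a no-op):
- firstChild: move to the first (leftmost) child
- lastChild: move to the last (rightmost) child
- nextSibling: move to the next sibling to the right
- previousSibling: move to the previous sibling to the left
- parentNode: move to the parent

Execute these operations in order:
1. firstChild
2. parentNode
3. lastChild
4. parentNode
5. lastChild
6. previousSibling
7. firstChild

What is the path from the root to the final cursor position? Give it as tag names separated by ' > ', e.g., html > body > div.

Answer: h2 > form > td

Derivation:
After 1 (firstChild): form
After 2 (parentNode): h2
After 3 (lastChild): tr
After 4 (parentNode): h2
After 5 (lastChild): tr
After 6 (previousSibling): form
After 7 (firstChild): td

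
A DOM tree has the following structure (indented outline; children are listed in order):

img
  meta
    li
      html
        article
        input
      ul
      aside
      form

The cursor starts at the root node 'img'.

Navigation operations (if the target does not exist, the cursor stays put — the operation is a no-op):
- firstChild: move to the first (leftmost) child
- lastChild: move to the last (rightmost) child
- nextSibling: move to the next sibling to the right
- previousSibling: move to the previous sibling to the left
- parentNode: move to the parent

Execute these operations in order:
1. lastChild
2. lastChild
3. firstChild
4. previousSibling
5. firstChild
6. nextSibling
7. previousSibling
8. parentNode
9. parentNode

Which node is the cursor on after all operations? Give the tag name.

After 1 (lastChild): meta
After 2 (lastChild): li
After 3 (firstChild): html
After 4 (previousSibling): html (no-op, stayed)
After 5 (firstChild): article
After 6 (nextSibling): input
After 7 (previousSibling): article
After 8 (parentNode): html
After 9 (parentNode): li

Answer: li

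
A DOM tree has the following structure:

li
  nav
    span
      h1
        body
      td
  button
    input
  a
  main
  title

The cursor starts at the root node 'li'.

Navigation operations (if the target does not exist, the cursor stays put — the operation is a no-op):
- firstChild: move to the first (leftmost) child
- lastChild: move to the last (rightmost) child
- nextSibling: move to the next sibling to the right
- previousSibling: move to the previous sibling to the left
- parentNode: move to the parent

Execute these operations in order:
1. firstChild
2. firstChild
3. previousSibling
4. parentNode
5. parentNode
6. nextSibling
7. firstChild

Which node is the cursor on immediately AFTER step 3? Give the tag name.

Answer: span

Derivation:
After 1 (firstChild): nav
After 2 (firstChild): span
After 3 (previousSibling): span (no-op, stayed)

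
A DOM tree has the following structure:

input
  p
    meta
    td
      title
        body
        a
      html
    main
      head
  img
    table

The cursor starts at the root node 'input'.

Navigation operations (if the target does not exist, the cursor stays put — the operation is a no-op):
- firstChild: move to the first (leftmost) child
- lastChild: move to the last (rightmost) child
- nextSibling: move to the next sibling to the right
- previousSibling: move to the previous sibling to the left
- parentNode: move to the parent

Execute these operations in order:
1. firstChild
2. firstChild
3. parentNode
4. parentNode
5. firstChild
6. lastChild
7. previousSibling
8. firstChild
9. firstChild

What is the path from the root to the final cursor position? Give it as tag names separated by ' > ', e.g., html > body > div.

Answer: input > p > td > title > body

Derivation:
After 1 (firstChild): p
After 2 (firstChild): meta
After 3 (parentNode): p
After 4 (parentNode): input
After 5 (firstChild): p
After 6 (lastChild): main
After 7 (previousSibling): td
After 8 (firstChild): title
After 9 (firstChild): body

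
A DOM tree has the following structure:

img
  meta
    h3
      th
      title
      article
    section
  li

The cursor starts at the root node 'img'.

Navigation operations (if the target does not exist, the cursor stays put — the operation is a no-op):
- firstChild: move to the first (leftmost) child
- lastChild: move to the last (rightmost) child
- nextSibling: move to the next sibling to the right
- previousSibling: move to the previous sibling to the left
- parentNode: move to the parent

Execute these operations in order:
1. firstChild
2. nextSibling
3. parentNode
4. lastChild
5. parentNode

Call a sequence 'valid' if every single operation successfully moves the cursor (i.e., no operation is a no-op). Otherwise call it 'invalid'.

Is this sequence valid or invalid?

Answer: valid

Derivation:
After 1 (firstChild): meta
After 2 (nextSibling): li
After 3 (parentNode): img
After 4 (lastChild): li
After 5 (parentNode): img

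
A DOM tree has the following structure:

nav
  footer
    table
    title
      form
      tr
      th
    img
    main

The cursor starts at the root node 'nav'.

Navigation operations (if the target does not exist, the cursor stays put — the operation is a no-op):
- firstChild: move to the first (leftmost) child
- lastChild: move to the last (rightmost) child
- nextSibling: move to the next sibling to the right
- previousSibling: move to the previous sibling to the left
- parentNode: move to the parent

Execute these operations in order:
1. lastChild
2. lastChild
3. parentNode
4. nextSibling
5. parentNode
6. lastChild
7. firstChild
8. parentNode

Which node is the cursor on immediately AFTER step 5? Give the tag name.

After 1 (lastChild): footer
After 2 (lastChild): main
After 3 (parentNode): footer
After 4 (nextSibling): footer (no-op, stayed)
After 5 (parentNode): nav

Answer: nav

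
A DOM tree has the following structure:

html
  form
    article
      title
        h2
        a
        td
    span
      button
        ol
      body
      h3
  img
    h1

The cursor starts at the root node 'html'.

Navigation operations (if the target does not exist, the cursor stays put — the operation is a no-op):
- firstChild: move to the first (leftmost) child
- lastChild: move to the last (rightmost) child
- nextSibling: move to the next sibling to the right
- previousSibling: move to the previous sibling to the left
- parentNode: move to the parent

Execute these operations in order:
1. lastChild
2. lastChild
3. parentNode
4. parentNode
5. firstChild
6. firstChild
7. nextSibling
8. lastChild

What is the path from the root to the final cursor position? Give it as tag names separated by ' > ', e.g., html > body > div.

After 1 (lastChild): img
After 2 (lastChild): h1
After 3 (parentNode): img
After 4 (parentNode): html
After 5 (firstChild): form
After 6 (firstChild): article
After 7 (nextSibling): span
After 8 (lastChild): h3

Answer: html > form > span > h3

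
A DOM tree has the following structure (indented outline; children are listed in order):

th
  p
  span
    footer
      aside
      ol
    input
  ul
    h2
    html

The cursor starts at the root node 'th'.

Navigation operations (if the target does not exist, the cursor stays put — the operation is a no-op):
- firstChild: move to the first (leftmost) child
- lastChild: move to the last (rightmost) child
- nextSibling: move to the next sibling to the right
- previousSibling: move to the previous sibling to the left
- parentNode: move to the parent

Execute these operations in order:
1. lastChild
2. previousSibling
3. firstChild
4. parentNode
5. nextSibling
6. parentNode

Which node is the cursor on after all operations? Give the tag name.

After 1 (lastChild): ul
After 2 (previousSibling): span
After 3 (firstChild): footer
After 4 (parentNode): span
After 5 (nextSibling): ul
After 6 (parentNode): th

Answer: th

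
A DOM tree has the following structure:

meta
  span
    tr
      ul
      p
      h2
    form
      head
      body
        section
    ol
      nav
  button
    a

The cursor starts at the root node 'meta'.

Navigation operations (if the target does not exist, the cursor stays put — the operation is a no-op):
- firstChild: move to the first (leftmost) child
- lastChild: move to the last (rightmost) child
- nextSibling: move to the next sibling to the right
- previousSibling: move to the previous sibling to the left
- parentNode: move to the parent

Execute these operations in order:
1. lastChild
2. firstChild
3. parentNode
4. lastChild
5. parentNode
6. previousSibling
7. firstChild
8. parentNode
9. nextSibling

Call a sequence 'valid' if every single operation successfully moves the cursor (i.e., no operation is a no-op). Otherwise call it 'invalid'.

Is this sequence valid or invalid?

After 1 (lastChild): button
After 2 (firstChild): a
After 3 (parentNode): button
After 4 (lastChild): a
After 5 (parentNode): button
After 6 (previousSibling): span
After 7 (firstChild): tr
After 8 (parentNode): span
After 9 (nextSibling): button

Answer: valid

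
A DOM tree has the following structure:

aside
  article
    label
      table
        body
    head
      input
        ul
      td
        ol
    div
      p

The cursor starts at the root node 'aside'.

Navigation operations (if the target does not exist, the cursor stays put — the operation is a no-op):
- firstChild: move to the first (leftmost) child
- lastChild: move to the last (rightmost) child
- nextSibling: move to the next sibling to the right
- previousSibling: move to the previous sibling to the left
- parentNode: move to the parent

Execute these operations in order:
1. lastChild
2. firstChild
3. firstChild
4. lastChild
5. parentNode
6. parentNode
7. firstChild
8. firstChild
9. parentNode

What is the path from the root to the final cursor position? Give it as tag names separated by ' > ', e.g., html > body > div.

After 1 (lastChild): article
After 2 (firstChild): label
After 3 (firstChild): table
After 4 (lastChild): body
After 5 (parentNode): table
After 6 (parentNode): label
After 7 (firstChild): table
After 8 (firstChild): body
After 9 (parentNode): table

Answer: aside > article > label > table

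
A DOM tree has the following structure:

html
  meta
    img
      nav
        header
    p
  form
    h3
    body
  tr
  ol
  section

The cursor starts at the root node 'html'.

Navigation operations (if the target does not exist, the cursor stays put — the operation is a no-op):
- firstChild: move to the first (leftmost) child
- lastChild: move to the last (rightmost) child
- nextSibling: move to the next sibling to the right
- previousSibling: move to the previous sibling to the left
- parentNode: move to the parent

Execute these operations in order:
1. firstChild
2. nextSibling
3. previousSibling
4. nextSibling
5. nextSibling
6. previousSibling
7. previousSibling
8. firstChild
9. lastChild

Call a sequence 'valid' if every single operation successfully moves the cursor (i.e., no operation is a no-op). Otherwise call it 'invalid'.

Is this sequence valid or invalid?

After 1 (firstChild): meta
After 2 (nextSibling): form
After 3 (previousSibling): meta
After 4 (nextSibling): form
After 5 (nextSibling): tr
After 6 (previousSibling): form
After 7 (previousSibling): meta
After 8 (firstChild): img
After 9 (lastChild): nav

Answer: valid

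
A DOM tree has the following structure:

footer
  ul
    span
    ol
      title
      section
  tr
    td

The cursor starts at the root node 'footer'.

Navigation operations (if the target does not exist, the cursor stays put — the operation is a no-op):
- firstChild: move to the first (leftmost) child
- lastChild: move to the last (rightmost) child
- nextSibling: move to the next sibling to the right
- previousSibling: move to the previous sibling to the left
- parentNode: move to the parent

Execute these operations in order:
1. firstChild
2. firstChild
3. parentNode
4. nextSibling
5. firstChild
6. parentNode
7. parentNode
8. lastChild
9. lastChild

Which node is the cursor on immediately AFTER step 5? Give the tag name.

After 1 (firstChild): ul
After 2 (firstChild): span
After 3 (parentNode): ul
After 4 (nextSibling): tr
After 5 (firstChild): td

Answer: td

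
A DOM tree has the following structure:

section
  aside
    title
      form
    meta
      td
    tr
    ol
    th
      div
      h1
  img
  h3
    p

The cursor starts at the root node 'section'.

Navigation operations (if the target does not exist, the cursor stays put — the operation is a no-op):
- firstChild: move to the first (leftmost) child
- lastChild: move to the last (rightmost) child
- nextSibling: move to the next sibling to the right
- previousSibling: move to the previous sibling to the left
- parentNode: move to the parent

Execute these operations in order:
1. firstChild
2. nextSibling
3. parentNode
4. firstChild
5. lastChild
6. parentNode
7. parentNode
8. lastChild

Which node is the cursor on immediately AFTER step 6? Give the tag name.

After 1 (firstChild): aside
After 2 (nextSibling): img
After 3 (parentNode): section
After 4 (firstChild): aside
After 5 (lastChild): th
After 6 (parentNode): aside

Answer: aside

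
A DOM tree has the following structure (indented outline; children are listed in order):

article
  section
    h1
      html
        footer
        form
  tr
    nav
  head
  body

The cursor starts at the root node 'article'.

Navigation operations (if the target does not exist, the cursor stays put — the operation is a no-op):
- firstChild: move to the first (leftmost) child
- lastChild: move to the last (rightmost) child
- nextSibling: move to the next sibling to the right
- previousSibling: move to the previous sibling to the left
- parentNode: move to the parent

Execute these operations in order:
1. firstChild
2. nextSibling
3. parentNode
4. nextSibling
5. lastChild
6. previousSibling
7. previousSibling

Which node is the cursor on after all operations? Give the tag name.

After 1 (firstChild): section
After 2 (nextSibling): tr
After 3 (parentNode): article
After 4 (nextSibling): article (no-op, stayed)
After 5 (lastChild): body
After 6 (previousSibling): head
After 7 (previousSibling): tr

Answer: tr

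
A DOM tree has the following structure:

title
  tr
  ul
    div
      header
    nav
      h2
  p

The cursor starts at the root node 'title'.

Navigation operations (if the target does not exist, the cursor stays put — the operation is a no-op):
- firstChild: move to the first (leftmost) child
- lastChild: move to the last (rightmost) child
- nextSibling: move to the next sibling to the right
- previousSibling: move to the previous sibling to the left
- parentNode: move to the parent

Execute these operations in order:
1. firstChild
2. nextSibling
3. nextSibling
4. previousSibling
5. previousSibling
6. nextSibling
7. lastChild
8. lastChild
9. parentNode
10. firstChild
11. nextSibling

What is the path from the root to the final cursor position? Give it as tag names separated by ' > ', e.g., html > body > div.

After 1 (firstChild): tr
After 2 (nextSibling): ul
After 3 (nextSibling): p
After 4 (previousSibling): ul
After 5 (previousSibling): tr
After 6 (nextSibling): ul
After 7 (lastChild): nav
After 8 (lastChild): h2
After 9 (parentNode): nav
After 10 (firstChild): h2
After 11 (nextSibling): h2 (no-op, stayed)

Answer: title > ul > nav > h2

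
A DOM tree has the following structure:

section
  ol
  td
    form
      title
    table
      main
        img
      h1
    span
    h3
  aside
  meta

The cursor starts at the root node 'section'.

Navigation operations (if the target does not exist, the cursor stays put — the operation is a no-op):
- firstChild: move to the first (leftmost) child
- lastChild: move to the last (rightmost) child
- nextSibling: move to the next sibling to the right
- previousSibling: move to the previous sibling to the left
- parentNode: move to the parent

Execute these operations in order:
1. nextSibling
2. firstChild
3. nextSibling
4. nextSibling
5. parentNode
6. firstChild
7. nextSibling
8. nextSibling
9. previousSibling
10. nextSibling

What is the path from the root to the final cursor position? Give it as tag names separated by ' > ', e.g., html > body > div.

Answer: section > aside

Derivation:
After 1 (nextSibling): section (no-op, stayed)
After 2 (firstChild): ol
After 3 (nextSibling): td
After 4 (nextSibling): aside
After 5 (parentNode): section
After 6 (firstChild): ol
After 7 (nextSibling): td
After 8 (nextSibling): aside
After 9 (previousSibling): td
After 10 (nextSibling): aside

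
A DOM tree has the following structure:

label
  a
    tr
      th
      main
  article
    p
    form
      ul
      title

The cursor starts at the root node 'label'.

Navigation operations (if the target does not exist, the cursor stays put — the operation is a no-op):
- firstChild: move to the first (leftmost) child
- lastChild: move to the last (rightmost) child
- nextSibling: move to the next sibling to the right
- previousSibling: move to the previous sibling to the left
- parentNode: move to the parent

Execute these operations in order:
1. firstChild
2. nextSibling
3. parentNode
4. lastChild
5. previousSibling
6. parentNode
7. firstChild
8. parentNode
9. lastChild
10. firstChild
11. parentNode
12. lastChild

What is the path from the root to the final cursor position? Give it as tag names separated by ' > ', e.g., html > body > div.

After 1 (firstChild): a
After 2 (nextSibling): article
After 3 (parentNode): label
After 4 (lastChild): article
After 5 (previousSibling): a
After 6 (parentNode): label
After 7 (firstChild): a
After 8 (parentNode): label
After 9 (lastChild): article
After 10 (firstChild): p
After 11 (parentNode): article
After 12 (lastChild): form

Answer: label > article > form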